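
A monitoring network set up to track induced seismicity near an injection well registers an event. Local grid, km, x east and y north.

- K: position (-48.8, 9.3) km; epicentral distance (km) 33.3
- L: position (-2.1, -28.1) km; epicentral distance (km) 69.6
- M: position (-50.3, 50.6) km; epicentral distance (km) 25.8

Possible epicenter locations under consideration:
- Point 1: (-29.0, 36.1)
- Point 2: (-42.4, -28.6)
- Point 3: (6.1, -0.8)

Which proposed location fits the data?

Point 1

For each candidate, compare |candidate − station| to the reported distance:
Point 1: residuals K 0.0, L 0.0, M 0.0 → max 0.0 km
Point 2: residuals K 5.1, L 29.3, M 53.8 → max 53.8 km
Point 3: residuals K 22.5, L 41.1, M 50.5 → max 50.5 km
Only Point 1 has all residuals ≈ 0.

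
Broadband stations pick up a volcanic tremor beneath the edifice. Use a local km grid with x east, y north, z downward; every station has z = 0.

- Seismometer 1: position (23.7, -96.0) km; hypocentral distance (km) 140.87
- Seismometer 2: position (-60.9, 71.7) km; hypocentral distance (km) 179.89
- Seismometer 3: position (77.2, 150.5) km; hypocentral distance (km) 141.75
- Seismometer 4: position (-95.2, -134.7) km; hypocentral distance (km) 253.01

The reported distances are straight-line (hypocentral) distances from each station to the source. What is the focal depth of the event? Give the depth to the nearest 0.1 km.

Each station gives a sphere (x−x_i)² + (y−y_i)² + z² = d_i² (stations at z=0).
Subtracting the Seismometer 1 sphere from Seismometer 2 and Seismometer 3: z² cancels, leaving linear equations in x and y:
-169.2 x + 335.4 y = -13444.05
107.0 x + 493.0 y = 18583.69
Solving: x ≈ 107.800, y ≈ 14.298 km (keep extra digits for the depth step; rounded: 107.8, 14.3).
Then from the Seismometer 1 sphere: z² = 140.87² − (x − 23.7)² − (y + 96.0)² with x = 107.800, y = 14.298, so z ≈ 24.615 ≈ 24.6 km.
Check against Seismometer 4 (with the unrounded solution): distance 253.01 ≈ 253.01 km. ✓

depth ≈ 24.6 km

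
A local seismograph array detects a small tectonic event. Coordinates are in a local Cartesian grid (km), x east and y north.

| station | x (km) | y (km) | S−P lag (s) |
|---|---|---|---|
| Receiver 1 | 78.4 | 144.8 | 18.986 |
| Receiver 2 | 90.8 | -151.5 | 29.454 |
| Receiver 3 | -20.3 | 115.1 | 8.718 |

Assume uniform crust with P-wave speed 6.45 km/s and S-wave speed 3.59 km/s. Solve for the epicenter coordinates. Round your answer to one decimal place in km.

Distance from S−P lag: d = Δt · v_P v_S / (v_P − v_S) = Δt · (6.45·3.59)/(6.45−3.59) ≈ 8.0963·Δt.
So d_Receiver 1 = 153.72, d_Receiver 2 = 238.47, d_Receiver 3 = 70.58 km.
Circle about each station: (x − 78.4)² + (y − 144.8)² = 153.72²; (x − 90.8)² + (y + 151.5)² = 238.47²; (x + 20.3)² + (y − 115.1)² = 70.58².
Subtracting the Receiver 1 equation from the Receiver 2 and Receiver 3 equations removes the quadratic terms:
24.8 x − 592.6 y = -29154.81
-197.4 x − 59.4 y = 5194.80
Solving the 2×2 system: x ≈ -40.6, y ≈ 47.5 km.
Check against Receiver 1 (with the unrounded x, y): √((x − 78.4)²+(y − 144.8)²) = 153.72 ≈ 153.72 km. ✓

x ≈ -40.6 km, y ≈ 47.5 km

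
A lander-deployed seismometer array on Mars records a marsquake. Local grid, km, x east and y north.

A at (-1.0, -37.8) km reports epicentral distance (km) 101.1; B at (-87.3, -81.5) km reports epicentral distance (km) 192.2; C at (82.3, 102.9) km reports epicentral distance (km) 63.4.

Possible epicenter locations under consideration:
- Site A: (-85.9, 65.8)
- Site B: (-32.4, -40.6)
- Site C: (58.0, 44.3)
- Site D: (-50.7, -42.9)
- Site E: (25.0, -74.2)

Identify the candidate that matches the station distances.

Site C

For each candidate, compare |candidate − station| to the reported distance:
Site A: residuals A 32.8, B 44.9, C 108.8 → max 108.8 km
Site B: residuals A 69.6, B 123.7, C 120.3 → max 123.7 km
Site C: residuals A 0.0, B 0.0, C 0.0 → max 0.0 km
Site D: residuals A 51.1, B 139.0, C 133.9 → max 139.0 km
Site E: residuals A 56.4, B 79.7, C 122.7 → max 122.7 km
Only Site C has all residuals ≈ 0.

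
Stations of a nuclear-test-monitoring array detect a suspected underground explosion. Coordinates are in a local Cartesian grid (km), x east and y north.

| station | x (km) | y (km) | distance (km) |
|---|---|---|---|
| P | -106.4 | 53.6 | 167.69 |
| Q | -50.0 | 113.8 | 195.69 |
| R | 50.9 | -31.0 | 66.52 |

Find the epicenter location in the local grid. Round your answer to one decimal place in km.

1.1 km east, -75.1 km north

Circle about each station: (x + 106.4)² + (y − 53.6)² = 167.69²; (x + 50.0)² + (y − 113.8)² = 195.69²; (x − 50.9)² + (y + 31.0)² = 66.52².
Subtracting pairs of circle equations eliminates x²+y² and gives linear equations (the radical axes):
112.8 x + 120.4 y = -8918.12
314.6 x − 169.2 y = 13052.92
Solving the 2×2 system: x ≈ 1.1, y ≈ -75.1 km.
Check against P (with the unrounded x, y): √((x + 106.4)²+(y − 53.6)²) = 167.69 ≈ 167.69 km. ✓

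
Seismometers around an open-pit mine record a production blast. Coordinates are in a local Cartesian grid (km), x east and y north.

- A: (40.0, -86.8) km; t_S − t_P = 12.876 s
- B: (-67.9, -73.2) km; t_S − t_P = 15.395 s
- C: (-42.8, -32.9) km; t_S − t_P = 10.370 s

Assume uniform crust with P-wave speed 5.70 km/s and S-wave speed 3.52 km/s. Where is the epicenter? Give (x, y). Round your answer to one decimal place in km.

Distance from S−P lag: d = Δt · v_P v_S / (v_P − v_S) = Δt · (5.70·3.52)/(5.70−3.52) ≈ 9.2037·Δt.
So d_A = 118.51, d_B = 141.69, d_C = 95.44 km.
Circle about each station: (x − 40.0)² + (y + 86.8)² = 118.51²; (x + 67.9)² + (y + 73.2)² = 141.69²; (x + 42.8)² + (y + 32.9)² = 95.44².
Subtracting the A equation from the B and C equations removes the quadratic terms:
-215.8 x + 27.2 y = -5197.03
-165.6 x + 107.8 y = -1284.16
Solving the 2×2 system: x ≈ 28.0, y ≈ 31.1 km.

x ≈ 28.0 km, y ≈ 31.1 km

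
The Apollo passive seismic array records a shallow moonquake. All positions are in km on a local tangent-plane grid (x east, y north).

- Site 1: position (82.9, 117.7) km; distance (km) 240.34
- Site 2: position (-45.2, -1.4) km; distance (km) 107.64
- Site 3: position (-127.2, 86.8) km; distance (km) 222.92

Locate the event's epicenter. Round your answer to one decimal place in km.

-11.1 km east, -103.5 km north

Circle about each station: (x − 82.9)² + (y − 117.7)² = 240.34²; (x + 45.2)² + (y + 1.4)² = 107.64²; (x + 127.2)² + (y − 86.8)² = 222.92².
Subtracting pairs of circle equations eliminates x²+y² and gives linear equations (the radical axes):
-256.2 x − 238.2 y = 27496.25
-420.2 x − 61.8 y = 11058.37
Solving the 2×2 system: x ≈ -11.1, y ≈ -103.5 km.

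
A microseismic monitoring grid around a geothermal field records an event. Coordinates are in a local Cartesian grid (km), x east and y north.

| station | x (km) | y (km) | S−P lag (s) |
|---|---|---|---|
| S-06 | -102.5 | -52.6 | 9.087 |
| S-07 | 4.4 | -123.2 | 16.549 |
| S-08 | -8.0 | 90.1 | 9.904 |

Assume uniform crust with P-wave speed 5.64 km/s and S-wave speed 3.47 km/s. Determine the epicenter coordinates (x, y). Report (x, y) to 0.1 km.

x ≈ -54.6 km, y ≈ 13.9 km

Distance from S−P lag: d = Δt · v_P v_S / (v_P − v_S) = Δt · (5.64·3.47)/(5.64−3.47) ≈ 9.0188·Δt.
So d_S-06 = 81.95, d_S-07 = 149.25, d_S-08 = 89.32 km.
Circle about each station: (x + 102.5)² + (y + 52.6)² = 81.95²; (x − 4.4)² + (y + 123.2)² = 149.25²; (x + 8.0)² + (y − 90.1)² = 89.32².
Subtracting pairs of circle equations eliminates x²+y² and gives linear equations (the radical axes):
213.8 x − 141.2 y = -13635.17
189.0 x + 285.4 y = -6353.26
Solving the 2×2 system: x ≈ -54.6, y ≈ 13.9 km.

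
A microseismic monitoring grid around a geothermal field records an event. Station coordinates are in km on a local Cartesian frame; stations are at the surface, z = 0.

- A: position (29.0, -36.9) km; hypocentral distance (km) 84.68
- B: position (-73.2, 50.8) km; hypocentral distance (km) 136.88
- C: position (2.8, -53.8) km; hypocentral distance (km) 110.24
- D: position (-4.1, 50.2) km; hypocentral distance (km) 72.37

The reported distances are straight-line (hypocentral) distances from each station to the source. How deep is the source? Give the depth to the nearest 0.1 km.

Each station gives a sphere (x−x_i)² + (y−y_i)² + z² = d_i² (stations at z=0).
Subtracting the A sphere from B and C: z² cancels, leaving linear equations in x and y:
-204.4 x + 175.4 y = -5829.16
-52.4 x − 33.8 y = -4282.49
Solving: x ≈ 58.894, y ≈ 35.398 km (keep extra digits for the depth step; rounded: 58.9, 35.4).
Then from the A sphere: z² = 84.68² − (x − 29.0)² − (y + 36.9)² with x = 58.894, y = 35.398, so z ≈ 32.404 ≈ 32.4 km.

32.4 km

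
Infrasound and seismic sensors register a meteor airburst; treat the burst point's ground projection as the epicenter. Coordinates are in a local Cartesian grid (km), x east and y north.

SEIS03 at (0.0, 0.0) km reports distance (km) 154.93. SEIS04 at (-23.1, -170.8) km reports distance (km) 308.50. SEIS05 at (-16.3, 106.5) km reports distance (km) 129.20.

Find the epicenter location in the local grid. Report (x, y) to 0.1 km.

112.9 km east, 106.1 km north

Circle about each station: x² + y² = 154.93²; (x + 23.1)² + (y + 170.8)² = 308.50²; (x + 16.3)² + (y − 106.5)² = 129.20².
Subtracting the SEIS03 equation from the SEIS04 and SEIS05 equations removes the quadratic terms:
-46.2 x − 341.6 y = -41462.70
-32.6 x + 213.0 y = 18918.60
Solving the 2×2 system: x ≈ 112.9, y ≈ 106.1 km.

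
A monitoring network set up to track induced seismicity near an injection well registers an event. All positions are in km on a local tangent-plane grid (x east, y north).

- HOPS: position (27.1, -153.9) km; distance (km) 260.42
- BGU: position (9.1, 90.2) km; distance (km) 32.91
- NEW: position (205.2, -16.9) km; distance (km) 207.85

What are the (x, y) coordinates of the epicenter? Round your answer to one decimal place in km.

Circle about each station: (x − 27.1)² + (y + 153.9)² = 260.42²; (x − 9.1)² + (y − 90.2)² = 32.91²; (x − 205.2)² + (y + 16.9)² = 207.85².
Subtracting pairs of circle equations eliminates x²+y² and gives linear equations (the radical axes):
-36.0 x + 488.2 y = 50534.74
356.2 x + 274.0 y = 42589.98
Solving the 2×2 system: x ≈ 37.8, y ≈ 106.3 km.

(37.8, 106.3)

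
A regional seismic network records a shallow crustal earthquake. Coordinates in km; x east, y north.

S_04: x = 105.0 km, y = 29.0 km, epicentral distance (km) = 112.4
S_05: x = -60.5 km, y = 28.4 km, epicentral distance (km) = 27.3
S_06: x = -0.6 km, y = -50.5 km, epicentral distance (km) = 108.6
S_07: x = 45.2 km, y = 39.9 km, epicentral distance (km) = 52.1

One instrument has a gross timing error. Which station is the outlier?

S_05

Solve using three stations at a time. Using S_04, S_06, S_07 (subtract circle equations pairwise → linear system) gives (x, y) ≈ (-3.5, 58.0).
Distances from that point to each station vs reported:
  S_04: calculated 112.4 vs reported 112.4 → residual 0.0 km
  S_05: calculated 64.2 vs reported 27.3 → residual 36.9 km
  S_06: calculated 108.6 vs reported 108.6 → residual 0.0 km
  S_07: calculated 52.0 vs reported 52.1 → residual 0.1 km
S_04, S_06, S_07 are mutually consistent (residuals ≈ 0); S_05 is off by 36.9 km.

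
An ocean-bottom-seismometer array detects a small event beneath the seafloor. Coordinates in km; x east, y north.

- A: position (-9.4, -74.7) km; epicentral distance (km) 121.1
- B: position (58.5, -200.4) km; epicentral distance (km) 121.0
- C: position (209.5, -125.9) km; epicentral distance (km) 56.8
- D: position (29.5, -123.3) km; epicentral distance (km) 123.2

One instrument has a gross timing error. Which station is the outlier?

Solve using three stations at a time. Using B, C, D (subtract circle equations pairwise → linear system) gives (x, y) ≈ (152.7, -124.4).
Distances from that point to each station vs reported:
  A: calculated 169.6 vs reported 121.1 → residual 48.5 km
  B: calculated 121.0 vs reported 121.0 → residual 0.0 km
  C: calculated 56.8 vs reported 56.8 → residual 0.0 km
  D: calculated 123.2 vs reported 123.2 → residual 0.0 km
B, C, D are mutually consistent (residuals ≈ 0); A is off by 48.5 km.

A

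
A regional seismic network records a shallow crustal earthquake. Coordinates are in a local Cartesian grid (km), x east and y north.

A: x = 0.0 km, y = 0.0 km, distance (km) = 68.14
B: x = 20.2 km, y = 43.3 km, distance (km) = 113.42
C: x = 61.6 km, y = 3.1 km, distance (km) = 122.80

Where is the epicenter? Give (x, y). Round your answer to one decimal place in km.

x ≈ -51.6 km, y ≈ -44.5 km

Circle about each station: x² + y² = 68.14²; (x − 20.2)² + (y − 43.3)² = 113.42²; (x − 61.6)² + (y − 3.1)² = 122.80².
Subtracting the A equation from the B and C equations removes the quadratic terms:
40.4 x + 86.6 y = -5938.11
123.2 x + 6.2 y = -6632.61
Solving the 2×2 system: x ≈ -51.6, y ≈ -44.5 km.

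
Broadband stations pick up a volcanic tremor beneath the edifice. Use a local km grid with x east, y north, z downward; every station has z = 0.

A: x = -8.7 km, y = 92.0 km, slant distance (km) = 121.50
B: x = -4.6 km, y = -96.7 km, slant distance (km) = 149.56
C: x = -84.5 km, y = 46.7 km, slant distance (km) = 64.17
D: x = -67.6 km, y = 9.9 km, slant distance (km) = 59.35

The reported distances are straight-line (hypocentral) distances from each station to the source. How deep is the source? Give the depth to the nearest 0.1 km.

z ≈ 56.4 km

Each station gives a sphere (x−x_i)² + (y−y_i)² + z² = d_i² (stations at z=0).
Subtracting the A sphere from B and C: z² cancels, leaving linear equations in x and y:
8.2 x − 377.4 y = -6773.58
-151.6 x − 90.6 y = 11425.91
Solving: x ≈ -84.991, y ≈ 16.101 km (keep extra digits for the depth step; rounded: -85.0, 16.1).
Then from the A sphere: z² = 121.50² − (x + 8.7)² − (y − 92.0)² with x = -84.991, y = 16.101, so z ≈ 56.403 ≈ 56.4 km.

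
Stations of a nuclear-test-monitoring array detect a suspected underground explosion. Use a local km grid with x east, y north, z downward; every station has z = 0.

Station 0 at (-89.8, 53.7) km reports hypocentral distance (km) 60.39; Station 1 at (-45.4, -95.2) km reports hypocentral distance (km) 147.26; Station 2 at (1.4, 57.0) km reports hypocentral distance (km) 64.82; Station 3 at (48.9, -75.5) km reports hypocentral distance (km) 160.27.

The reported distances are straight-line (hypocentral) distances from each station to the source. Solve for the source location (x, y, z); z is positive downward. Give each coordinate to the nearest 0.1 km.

x ≈ -46.9 km, y ≈ 46.0 km, depth ≈ 41.8 km

Each station gives a sphere (x−x_i)² + (y−y_i)² + z² = d_i² (stations at z=0).
Subtracting the Station 0 sphere from Station 1 and Station 2: z² cancels, leaving linear equations in x and y:
88.8 x − 297.8 y = -17862.09
182.4 x + 6.6 y = -8251.45
Solving: x ≈ -46.902, y ≈ 45.994 km (keep extra digits for the depth step; rounded: -46.9, 46.0).
Then from the Station 0 sphere: z² = 60.39² − (x + 89.8)² − (y − 53.7)² with x = -46.902, y = 45.994, so z ≈ 41.801 ≈ 41.8 km.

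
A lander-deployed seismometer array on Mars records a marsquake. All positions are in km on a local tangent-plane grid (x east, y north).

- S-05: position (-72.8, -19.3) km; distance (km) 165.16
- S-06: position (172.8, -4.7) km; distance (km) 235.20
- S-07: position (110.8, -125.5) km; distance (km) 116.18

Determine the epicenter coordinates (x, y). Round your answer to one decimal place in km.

(2.1, -166.5)

Circle about each station: (x + 72.8)² + (y + 19.3)² = 165.16²; (x − 172.8)² + (y + 4.7)² = 235.20²; (x − 110.8)² + (y + 125.5)² = 116.18².
Subtracting pairs of circle equations eliminates x²+y² and gives linear equations (the radical axes):
491.2 x + 29.2 y = -3831.61
367.2 x − 212.4 y = 36134.59
Solving the 2×2 system: x ≈ 2.1, y ≈ -166.5 km.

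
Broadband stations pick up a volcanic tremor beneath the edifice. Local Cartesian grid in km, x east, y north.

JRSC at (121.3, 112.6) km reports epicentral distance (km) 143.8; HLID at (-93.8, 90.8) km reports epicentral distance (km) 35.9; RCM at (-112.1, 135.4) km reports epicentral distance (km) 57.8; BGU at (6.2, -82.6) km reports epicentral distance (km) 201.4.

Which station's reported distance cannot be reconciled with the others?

Solve using three stations at a time. Using HLID, RCM, BGU (subtract circle equations pairwise → linear system) gives (x, y) ≈ (-61.7, 107.0).
Distances from that point to each station vs reported:
  JRSC: calculated 183.1 vs reported 143.8 → residual 39.3 km
  HLID: calculated 36.0 vs reported 35.9 → residual 0.1 km
  RCM: calculated 57.8 vs reported 57.8 → residual 0.0 km
  BGU: calculated 201.4 vs reported 201.4 → residual 0.0 km
HLID, RCM, BGU are mutually consistent (residuals ≈ 0); JRSC is off by 39.3 km.

JRSC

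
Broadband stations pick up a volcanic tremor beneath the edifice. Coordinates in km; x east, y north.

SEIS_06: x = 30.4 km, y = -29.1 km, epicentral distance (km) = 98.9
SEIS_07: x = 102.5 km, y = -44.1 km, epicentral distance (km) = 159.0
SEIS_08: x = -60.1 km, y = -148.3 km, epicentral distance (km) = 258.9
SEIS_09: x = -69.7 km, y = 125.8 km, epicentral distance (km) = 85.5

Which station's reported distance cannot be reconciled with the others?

Solve using three stations at a time. Using SEIS_06, SEIS_07, SEIS_09 (subtract circle equations pairwise → linear system) gives (x, y) ≈ (-22.0, 54.8).
Distances from that point to each station vs reported:
  SEIS_06: calculated 98.9 vs reported 98.9 → residual 0.0 km
  SEIS_07: calculated 159.0 vs reported 159.0 → residual 0.0 km
  SEIS_08: calculated 206.6 vs reported 258.9 → residual 52.3 km
  SEIS_09: calculated 85.5 vs reported 85.5 → residual 0.0 km
SEIS_06, SEIS_07, SEIS_09 are mutually consistent (residuals ≈ 0); SEIS_08 is off by 52.3 km.

SEIS_08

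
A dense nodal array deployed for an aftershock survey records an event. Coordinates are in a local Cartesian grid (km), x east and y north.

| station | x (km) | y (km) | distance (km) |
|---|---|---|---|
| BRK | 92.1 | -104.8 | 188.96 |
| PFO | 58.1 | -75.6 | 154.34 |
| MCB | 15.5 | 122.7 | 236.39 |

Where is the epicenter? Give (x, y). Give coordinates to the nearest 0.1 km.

(-95.9, -85.8)

Circle about each station: (x − 92.1)² + (y + 104.8)² = 188.96²; (x − 58.1)² + (y + 75.6)² = 154.34²; (x − 15.5)² + (y − 122.7)² = 236.39².
Subtracting pairs of circle equations eliminates x²+y² and gives linear equations (the radical axes):
-68.0 x + 58.4 y = 1510.57
-153.2 x + 455.0 y = -24344.26
Solving the 2×2 system: x ≈ -95.9, y ≈ -85.8 km.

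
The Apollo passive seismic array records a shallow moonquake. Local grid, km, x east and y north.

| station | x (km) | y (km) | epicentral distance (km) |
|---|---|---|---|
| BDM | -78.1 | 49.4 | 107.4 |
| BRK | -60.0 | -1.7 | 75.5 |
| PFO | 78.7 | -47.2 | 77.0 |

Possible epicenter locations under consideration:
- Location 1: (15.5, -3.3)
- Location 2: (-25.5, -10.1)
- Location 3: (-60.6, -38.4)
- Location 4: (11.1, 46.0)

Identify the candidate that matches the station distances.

Location 1

For each candidate, compare |candidate − station| to the reported distance:
Location 1: residuals BDM 0.0, BRK 0.0, PFO 0.0 → max 0.0 km
Location 2: residuals BDM 28.0, BRK 40.0, PFO 33.6 → max 40.0 km
Location 3: residuals BDM 17.9, BRK 38.8, PFO 62.6 → max 62.6 km
Location 4: residuals BDM 18.1, BRK 10.1, PFO 38.1 → max 38.1 km
Only Location 1 has all residuals ≈ 0.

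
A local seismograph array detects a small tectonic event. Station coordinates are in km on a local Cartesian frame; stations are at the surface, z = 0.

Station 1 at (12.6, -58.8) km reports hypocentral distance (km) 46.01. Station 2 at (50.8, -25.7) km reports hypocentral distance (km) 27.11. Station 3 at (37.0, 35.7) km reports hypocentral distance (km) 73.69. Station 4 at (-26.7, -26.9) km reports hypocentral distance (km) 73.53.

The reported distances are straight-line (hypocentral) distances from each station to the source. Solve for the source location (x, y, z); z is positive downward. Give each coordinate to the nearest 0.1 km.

(42.3, -33.6, 24.5)

Each station gives a sphere (x−x_i)² + (y−y_i)² + z² = d_i² (stations at z=0).
Subtracting the Station 1 sphere from Station 2 and Station 3: z² cancels, leaving linear equations in x and y:
76.4 x + 66.2 y = 1006.90
48.8 x + 189.0 y = -4286.01
Solving: x ≈ 42.291, y ≈ -33.597 km (keep extra digits for the depth step; rounded: 42.3, -33.6).
Then from the Station 1 sphere: z² = 46.01² − (x − 12.6)² − (y + 58.8)² with x = 42.291, y = -33.597, so z ≈ 24.498 ≈ 24.5 km.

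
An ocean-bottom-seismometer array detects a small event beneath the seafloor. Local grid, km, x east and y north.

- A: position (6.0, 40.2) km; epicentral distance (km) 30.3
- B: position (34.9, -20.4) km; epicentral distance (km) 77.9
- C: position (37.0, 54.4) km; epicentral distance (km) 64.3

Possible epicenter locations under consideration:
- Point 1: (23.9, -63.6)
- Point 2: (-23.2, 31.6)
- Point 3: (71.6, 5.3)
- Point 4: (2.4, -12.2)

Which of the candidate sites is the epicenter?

Point 2

For each candidate, compare |candidate − station| to the reported distance:
Point 1: residuals A 75.0, B 33.3, C 54.4 → max 75.0 km
Point 2: residuals A 0.1, B 0.1, C 0.1 → max 0.1 km
Point 3: residuals A 44.0, B 33.1, C 4.2 → max 44.0 km
Point 4: residuals A 22.2, B 44.4, C 10.8 → max 44.4 km
Only Point 2 has all residuals ≈ 0.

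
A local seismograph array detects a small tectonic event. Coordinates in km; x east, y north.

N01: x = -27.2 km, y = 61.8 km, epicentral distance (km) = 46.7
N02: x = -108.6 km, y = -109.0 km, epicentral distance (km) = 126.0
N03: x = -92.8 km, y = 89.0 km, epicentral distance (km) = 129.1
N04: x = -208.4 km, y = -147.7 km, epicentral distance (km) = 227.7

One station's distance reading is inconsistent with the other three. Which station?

N01

Solve using three stations at a time. Using N02, N03, N04 (subtract circle equations pairwise → linear system) gives (x, y) ≈ (-20.9, -18.4).
Distances from that point to each station vs reported:
  N01: calculated 80.4 vs reported 46.7 → residual 33.7 km
  N02: calculated 126.1 vs reported 126.0 → residual 0.1 km
  N03: calculated 129.2 vs reported 129.1 → residual 0.1 km
  N04: calculated 227.8 vs reported 227.7 → residual 0.1 km
N02, N03, N04 are mutually consistent (residuals ≈ 0); N01 is off by 33.7 km.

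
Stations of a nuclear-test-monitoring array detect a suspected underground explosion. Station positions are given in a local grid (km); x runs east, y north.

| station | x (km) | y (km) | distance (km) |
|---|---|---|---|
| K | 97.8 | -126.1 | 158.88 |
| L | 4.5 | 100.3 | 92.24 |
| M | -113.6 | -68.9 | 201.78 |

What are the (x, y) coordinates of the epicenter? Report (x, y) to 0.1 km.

Circle about each station: (x − 97.8)² + (y + 126.1)² = 158.88²; (x − 4.5)² + (y − 100.3)² = 92.24²; (x + 113.6)² + (y + 68.9)² = 201.78².
Subtracting pairs of circle equations eliminates x²+y² and gives linear equations (the radical axes):
-186.6 x + 452.8 y = 1348.93
-422.8 x + 114.4 y = -23286.19
Solving the 2×2 system: x ≈ 62.9, y ≈ 28.9 km.

x ≈ 62.9 km, y ≈ 28.9 km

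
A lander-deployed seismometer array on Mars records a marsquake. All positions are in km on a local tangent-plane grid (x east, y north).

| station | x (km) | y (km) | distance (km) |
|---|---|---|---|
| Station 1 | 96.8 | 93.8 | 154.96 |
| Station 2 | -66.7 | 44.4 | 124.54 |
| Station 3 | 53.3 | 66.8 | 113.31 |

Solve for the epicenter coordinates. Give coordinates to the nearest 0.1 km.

22.7 km east, -42.3 km north

Circle about each station: (x − 96.8)² + (y − 93.8)² = 154.96²; (x + 66.7)² + (y − 44.4)² = 124.54²; (x − 53.3)² + (y − 66.8)² = 113.31².
Subtracting pairs of circle equations eliminates x²+y² and gives linear equations (the radical axes):
-327.0 x − 98.8 y = -3246.04
-87.0 x − 54.0 y = 307.90
Solving the 2×2 system: x ≈ 22.7, y ≈ -42.3 km.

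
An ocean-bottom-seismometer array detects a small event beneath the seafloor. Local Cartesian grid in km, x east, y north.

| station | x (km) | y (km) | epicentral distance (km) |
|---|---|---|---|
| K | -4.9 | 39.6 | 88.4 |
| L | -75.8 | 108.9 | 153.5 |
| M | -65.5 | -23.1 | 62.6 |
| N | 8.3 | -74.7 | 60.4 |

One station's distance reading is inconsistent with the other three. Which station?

Solve using three stations at a time. Using K, L, N (subtract circle equations pairwise → linear system) gives (x, y) ≈ (-41.7, -40.8).
Distances from that point to each station vs reported:
  K: calculated 88.4 vs reported 88.4 → residual 0.0 km
  L: calculated 153.5 vs reported 153.5 → residual 0.0 km
  M: calculated 29.6 vs reported 62.6 → residual 33.0 km
  N: calculated 60.4 vs reported 60.4 → residual 0.0 km
K, L, N are mutually consistent (residuals ≈ 0); M is off by 33.0 km.

M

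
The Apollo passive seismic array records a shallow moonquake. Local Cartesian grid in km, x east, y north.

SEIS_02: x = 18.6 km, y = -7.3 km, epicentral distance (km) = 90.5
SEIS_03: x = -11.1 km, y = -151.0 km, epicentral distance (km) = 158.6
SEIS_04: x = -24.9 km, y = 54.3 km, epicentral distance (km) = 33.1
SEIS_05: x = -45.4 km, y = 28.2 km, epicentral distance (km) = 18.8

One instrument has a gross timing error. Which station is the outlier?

Solve using three stations at a time. Using SEIS_02, SEIS_04, SEIS_05 (subtract circle equations pairwise → linear system) gives (x, y) ≈ (-56.2, 43.6).
Distances from that point to each station vs reported:
  SEIS_02: calculated 90.5 vs reported 90.5 → residual 0.0 km
  SEIS_03: calculated 199.8 vs reported 158.6 → residual 41.2 km
  SEIS_04: calculated 33.1 vs reported 33.1 → residual 0.0 km
  SEIS_05: calculated 18.8 vs reported 18.8 → residual 0.0 km
SEIS_02, SEIS_04, SEIS_05 are mutually consistent (residuals ≈ 0); SEIS_03 is off by 41.2 km.

SEIS_03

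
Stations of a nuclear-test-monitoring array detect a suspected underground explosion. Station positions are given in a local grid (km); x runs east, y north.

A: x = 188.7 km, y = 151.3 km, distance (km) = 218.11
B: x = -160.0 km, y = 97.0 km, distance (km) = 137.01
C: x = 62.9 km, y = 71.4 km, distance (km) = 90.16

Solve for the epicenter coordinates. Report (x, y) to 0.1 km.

Circle about each station: (x − 188.7)² + (y − 151.3)² = 218.11²; (x + 160.0)² + (y − 97.0)² = 137.01²; (x − 62.9)² + (y − 71.4)² = 90.16².
Subtracting the A equation from the B and C equations removes the quadratic terms:
-697.4 x − 108.6 y = 5309.85
-251.6 x − 159.8 y = -10001.86
Solving the 2×2 system: x ≈ -23.0, y ≈ 98.8 km.

x ≈ -23.0 km, y ≈ 98.8 km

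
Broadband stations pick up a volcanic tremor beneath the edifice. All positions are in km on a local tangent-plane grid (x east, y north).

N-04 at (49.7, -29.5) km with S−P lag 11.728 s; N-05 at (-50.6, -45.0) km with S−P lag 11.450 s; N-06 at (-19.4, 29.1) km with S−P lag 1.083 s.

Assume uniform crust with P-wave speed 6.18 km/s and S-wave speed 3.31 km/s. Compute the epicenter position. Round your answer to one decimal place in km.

Distance from S−P lag: d = Δt · v_P v_S / (v_P − v_S) = Δt · (6.18·3.31)/(6.18−3.31) ≈ 7.1275·Δt.
So d_N-04 = 83.59, d_N-05 = 81.61, d_N-06 = 7.72 km.
Circle about each station: (x − 49.7)² + (y + 29.5)² = 83.59²; (x + 50.6)² + (y + 45.0)² = 81.61²; (x + 19.4)² + (y − 29.1)² = 7.72².
Subtracting the N-04 equation from the N-05 and N-06 equations removes the quadratic terms:
-200.6 x − 31.0 y = 1572.12
-138.2 x + 117.2 y = 4810.52
Solving the 2×2 system: x ≈ -12.0, y ≈ 26.9 km.

(-12.0, 26.9)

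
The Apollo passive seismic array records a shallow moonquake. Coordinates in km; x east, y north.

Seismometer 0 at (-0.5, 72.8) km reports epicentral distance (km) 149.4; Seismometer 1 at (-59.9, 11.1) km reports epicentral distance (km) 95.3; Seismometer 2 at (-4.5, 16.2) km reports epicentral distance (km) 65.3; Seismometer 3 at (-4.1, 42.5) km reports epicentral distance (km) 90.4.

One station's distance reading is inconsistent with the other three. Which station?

Solve using three stations at a time. Using Seismometer 1, Seismometer 2, Seismometer 3 (subtract circle equations pairwise → linear system) gives (x, y) ≈ (16.7, -45.3).
Distances from that point to each station vs reported:
  Seismometer 0: calculated 119.3 vs reported 149.4 → residual 30.1 km
  Seismometer 1: calculated 95.1 vs reported 95.3 → residual 0.2 km
  Seismometer 2: calculated 65.0 vs reported 65.3 → residual 0.3 km
  Seismometer 3: calculated 90.2 vs reported 90.4 → residual 0.2 km
Seismometer 1, Seismometer 2, Seismometer 3 are mutually consistent (residuals ≈ 0); Seismometer 0 is off by 30.1 km.

Seismometer 0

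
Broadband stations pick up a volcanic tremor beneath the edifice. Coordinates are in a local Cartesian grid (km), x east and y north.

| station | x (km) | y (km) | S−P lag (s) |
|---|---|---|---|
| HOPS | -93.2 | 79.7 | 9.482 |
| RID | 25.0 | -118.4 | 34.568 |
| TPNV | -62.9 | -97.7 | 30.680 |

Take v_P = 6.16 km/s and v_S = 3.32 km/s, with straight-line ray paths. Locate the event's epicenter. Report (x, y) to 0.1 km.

(-39.6, 122.0)

Distance from S−P lag: d = Δt · v_P v_S / (v_P − v_S) = Δt · (6.16·3.32)/(6.16−3.32) ≈ 7.2011·Δt.
So d_HOPS = 68.28, d_RID = 248.93, d_TPNV = 220.93 km.
Circle about each station: (x + 93.2)² + (y − 79.7)² = 68.28²; (x − 25.0)² + (y + 118.4)² = 248.93²; (x + 62.9)² + (y + 97.7)² = 220.93².
Subtracting pairs of circle equations eliminates x²+y² and gives linear equations (the radical axes):
236.4 x − 396.2 y = -57698.76
60.6 x − 354.8 y = -45684.54
Solving the 2×2 system: x ≈ -39.6, y ≈ 122.0 km.
Check against HOPS (with the unrounded x, y): √((x + 93.2)²+(y − 79.7)²) = 68.27 ≈ 68.28 km. ✓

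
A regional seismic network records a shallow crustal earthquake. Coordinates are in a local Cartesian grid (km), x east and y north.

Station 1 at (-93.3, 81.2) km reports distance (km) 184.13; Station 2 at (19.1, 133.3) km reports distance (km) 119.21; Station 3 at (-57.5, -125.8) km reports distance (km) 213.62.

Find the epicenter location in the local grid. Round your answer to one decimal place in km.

Circle about each station: (x + 93.3)² + (y − 81.2)² = 184.13²; (x − 19.1)² + (y − 133.3)² = 119.21²; (x + 57.5)² + (y + 125.8)² = 213.62².
Subtracting the Station 1 equation from the Station 2 and Station 3 equations removes the quadratic terms:
224.8 x + 104.2 y = 22528.20
71.6 x − 414.0 y = -7896.09
Solving the 2×2 system: x ≈ 84.6, y ≈ 33.7 km.

(84.6, 33.7)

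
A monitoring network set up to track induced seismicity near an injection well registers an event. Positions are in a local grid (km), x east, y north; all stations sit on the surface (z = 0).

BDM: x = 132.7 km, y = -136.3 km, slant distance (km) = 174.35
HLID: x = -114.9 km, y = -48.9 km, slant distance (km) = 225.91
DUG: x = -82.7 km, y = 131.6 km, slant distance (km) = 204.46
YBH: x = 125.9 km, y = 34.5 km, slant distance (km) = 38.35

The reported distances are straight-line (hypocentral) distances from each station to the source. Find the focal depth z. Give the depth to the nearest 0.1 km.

Each station gives a sphere (x−x_i)² + (y−y_i)² + z² = d_i² (stations at z=0).
Subtracting the BDM sphere from HLID and DUG: z² cancels, leaving linear equations in x and y:
-495.2 x + 174.8 y = -41231.17
-430.8 x + 535.8 y = -23435.10
Solving: x ≈ 94.699, y ≈ 32.403 km (keep extra digits for the depth step; rounded: 94.7, 32.4).
Then from the BDM sphere: z² = 174.35² − (x − 132.7)² − (y + 136.3)² with x = 94.699, y = 32.403, so z ≈ 22.207 ≈ 22.2 km.

depth ≈ 22.2 km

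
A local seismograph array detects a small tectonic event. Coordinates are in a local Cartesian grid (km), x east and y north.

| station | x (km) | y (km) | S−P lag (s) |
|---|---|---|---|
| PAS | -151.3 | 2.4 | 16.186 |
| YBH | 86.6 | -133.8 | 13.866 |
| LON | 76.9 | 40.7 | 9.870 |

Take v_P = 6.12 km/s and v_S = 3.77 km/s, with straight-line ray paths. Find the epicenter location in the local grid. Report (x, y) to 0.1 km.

x ≈ 5.3 km, y ≈ -24.6 km

Distance from S−P lag: d = Δt · v_P v_S / (v_P − v_S) = Δt · (6.12·3.77)/(6.12−3.77) ≈ 9.8180·Δt.
So d_PAS = 158.91, d_YBH = 136.14, d_LON = 96.90 km.
Circle about each station: (x + 151.3)² + (y − 2.4)² = 158.91²; (x − 86.6)² + (y + 133.8)² = 136.14²; (x − 76.9)² + (y − 40.7)² = 96.90².
Subtracting the PAS equation from the YBH and LON equations removes the quadratic terms:
475.8 x − 272.4 y = 9222.84
456.4 x + 76.6 y = 535.43
Solving the 2×2 system: x ≈ 5.3, y ≈ -24.6 km.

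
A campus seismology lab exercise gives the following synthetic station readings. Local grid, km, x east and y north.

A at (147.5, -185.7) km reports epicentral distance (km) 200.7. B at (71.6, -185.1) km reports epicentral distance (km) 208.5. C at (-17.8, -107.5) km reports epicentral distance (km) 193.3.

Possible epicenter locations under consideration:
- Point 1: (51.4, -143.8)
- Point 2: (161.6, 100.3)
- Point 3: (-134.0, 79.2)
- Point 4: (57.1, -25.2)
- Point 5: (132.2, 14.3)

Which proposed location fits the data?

Point 5

For each candidate, compare |candidate − station| to the reported distance:
Point 1: residuals A 95.9, B 162.5, C 115.2 → max 162.5 km
Point 2: residuals A 85.6, B 90.8, C 81.2 → max 90.8 km
Point 3: residuals A 185.8, B 126.4, C 26.6 → max 185.8 km
Point 4: residuals A 16.5, B 47.9, C 82.0 → max 82.0 km
Point 5: residuals A 0.1, B 0.1, C 0.1 → max 0.1 km
Only Point 5 has all residuals ≈ 0.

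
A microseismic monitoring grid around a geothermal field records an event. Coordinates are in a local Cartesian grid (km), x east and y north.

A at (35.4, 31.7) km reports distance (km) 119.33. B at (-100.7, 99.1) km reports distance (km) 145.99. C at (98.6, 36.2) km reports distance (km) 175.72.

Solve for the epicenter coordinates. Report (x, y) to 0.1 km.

Circle about each station: (x − 35.4)² + (y − 31.7)² = 119.33²; (x + 100.7)² + (y − 99.1)² = 145.99²; (x − 98.6)² + (y − 36.2)² = 175.72².
Subtracting the A equation from the B and C equations removes the quadratic terms:
-272.2 x + 134.8 y = 10629.82
126.4 x + 9.0 y = -7863.52
Solving the 2×2 system: x ≈ -59.3, y ≈ -40.9 km.

-59.3 km east, -40.9 km north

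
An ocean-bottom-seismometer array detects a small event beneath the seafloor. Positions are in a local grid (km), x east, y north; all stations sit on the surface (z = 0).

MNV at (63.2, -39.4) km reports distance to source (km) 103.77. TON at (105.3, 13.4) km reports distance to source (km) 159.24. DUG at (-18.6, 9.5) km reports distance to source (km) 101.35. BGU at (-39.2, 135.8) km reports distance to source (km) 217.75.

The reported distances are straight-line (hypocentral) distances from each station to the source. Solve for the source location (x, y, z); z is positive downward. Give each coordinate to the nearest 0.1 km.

Each station gives a sphere (x−x_i)² + (y−y_i)² + z² = d_i² (stations at z=0).
Subtracting the MNV sphere from TON and DUG: z² cancels, leaving linear equations in x and y:
84.2 x + 105.6 y = -8868.11
-163.6 x + 97.8 y = -4614.00
Solving: x ≈ -14.898, y ≈ -72.099 km (keep extra digits for the depth step; rounded: -14.9, -72.1).
Then from the MNV sphere: z² = 103.77² − (x − 63.2)² − (y + 39.4)² with x = -14.898, y = -72.099, so z ≈ 59.997 ≈ 60.0 km.

x ≈ -14.9 km, y ≈ -72.1 km, depth ≈ 60.0 km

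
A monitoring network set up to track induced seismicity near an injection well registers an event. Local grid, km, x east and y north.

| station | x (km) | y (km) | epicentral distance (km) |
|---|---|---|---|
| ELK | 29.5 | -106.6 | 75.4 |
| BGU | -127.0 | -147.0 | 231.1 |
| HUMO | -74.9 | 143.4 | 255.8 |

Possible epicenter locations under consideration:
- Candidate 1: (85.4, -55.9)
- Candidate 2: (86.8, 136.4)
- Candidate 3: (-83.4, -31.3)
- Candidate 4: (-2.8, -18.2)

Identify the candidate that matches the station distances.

Candidate 1

For each candidate, compare |candidate − station| to the reported distance:
Candidate 1: residuals ELK 0.1, BGU 0.0, HUMO 0.0 → max 0.1 km
Candidate 2: residuals ELK 174.3, BGU 123.9, HUMO 93.9 → max 174.3 km
Candidate 3: residuals ELK 60.3, BGU 107.5, HUMO 80.9 → max 107.5 km
Candidate 4: residuals ELK 18.7, BGU 52.2, HUMO 78.8 → max 78.8 km
Only Candidate 1 has all residuals ≈ 0.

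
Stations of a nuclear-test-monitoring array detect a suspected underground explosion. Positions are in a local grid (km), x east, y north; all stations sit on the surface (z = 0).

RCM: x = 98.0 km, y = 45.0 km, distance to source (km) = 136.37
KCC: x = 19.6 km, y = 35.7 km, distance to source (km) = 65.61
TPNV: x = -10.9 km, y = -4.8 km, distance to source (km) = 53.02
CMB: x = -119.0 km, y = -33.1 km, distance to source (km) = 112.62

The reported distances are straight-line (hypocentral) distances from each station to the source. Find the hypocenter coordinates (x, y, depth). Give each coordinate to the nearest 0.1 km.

x ≈ -30.3 km, y ≈ 23.1 km, depth ≈ 40.7 km

Each station gives a sphere (x−x_i)² + (y−y_i)² + z² = d_i² (stations at z=0).
Subtracting the RCM sphere from KCC and TPNV: z² cancels, leaving linear equations in x and y:
-156.8 x − 18.6 y = 4321.75
-217.8 x − 99.6 y = 4298.51
Solving: x ≈ -30.303, y ≈ 23.108 km (keep extra digits for the depth step; rounded: -30.3, 23.1).
Then from the RCM sphere: z² = 136.37² − (x − 98.0)² − (y − 45.0)² with x = -30.303, y = 23.108, so z ≈ 40.692 ≈ 40.7 km.
Check against CMB (with the unrounded solution): distance 112.62 ≈ 112.62 km. ✓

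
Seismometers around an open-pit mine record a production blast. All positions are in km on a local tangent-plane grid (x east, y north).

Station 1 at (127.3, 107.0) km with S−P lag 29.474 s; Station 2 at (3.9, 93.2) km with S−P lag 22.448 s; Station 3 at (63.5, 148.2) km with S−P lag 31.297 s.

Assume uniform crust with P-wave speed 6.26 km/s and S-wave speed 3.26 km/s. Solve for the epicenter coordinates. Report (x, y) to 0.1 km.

Distance from S−P lag: d = Δt · v_P v_S / (v_P − v_S) = Δt · (6.26·3.26)/(6.26−3.26) ≈ 6.8025·Δt.
So d_Station 1 = 200.50, d_Station 2 = 152.70, d_Station 3 = 212.90 km.
Circle about each station: (x − 127.3)² + (y − 107.0)² = 200.50²; (x − 3.9)² + (y − 93.2)² = 152.70²; (x − 63.5)² + (y − 148.2)² = 212.90².
Subtracting pairs of circle equations eliminates x²+y² and gives linear equations (the radical axes):
-246.8 x − 27.6 y = -2069.88
-127.6 x + 82.4 y = -6784.96
Solving the 2×2 system: x ≈ 15.0, y ≈ -59.1 km.

(15.0, -59.1)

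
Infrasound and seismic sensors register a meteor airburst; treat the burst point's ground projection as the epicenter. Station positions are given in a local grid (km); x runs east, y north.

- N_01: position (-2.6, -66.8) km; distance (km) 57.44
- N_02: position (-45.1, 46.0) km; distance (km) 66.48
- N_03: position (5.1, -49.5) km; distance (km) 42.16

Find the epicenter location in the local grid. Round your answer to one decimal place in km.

Circle about each station: (x + 2.6)² + (y + 66.8)² = 57.44²; (x + 45.1)² + (y − 46.0)² = 66.48²; (x − 5.1)² + (y + 49.5)² = 42.16².
Subtracting the N_01 equation from the N_02 and N_03 equations removes the quadratic terms:
-85.0 x + 225.6 y = -1439.23
15.4 x + 34.6 y = -470.85
Solving the 2×2 system: x ≈ -8.8, y ≈ -9.7 km.

(-8.8, -9.7)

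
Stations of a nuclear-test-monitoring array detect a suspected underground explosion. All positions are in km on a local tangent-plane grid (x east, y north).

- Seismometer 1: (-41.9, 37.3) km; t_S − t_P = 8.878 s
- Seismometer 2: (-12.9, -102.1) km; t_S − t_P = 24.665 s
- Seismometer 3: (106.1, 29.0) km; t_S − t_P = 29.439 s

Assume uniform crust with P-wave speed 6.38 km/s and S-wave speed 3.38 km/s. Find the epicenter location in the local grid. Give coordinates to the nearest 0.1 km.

(-104.5, 49.7)

Distance from S−P lag: d = Δt · v_P v_S / (v_P − v_S) = Δt · (6.38·3.38)/(6.38−3.38) ≈ 7.1881·Δt.
So d_Seismometer 1 = 63.82, d_Seismometer 2 = 177.30, d_Seismometer 3 = 211.61 km.
Circle about each station: (x + 41.9)² + (y − 37.3)² = 63.82²; (x + 12.9)² + (y + 102.1)² = 177.30²; (x − 106.1)² + (y − 29.0)² = 211.61².
Subtracting pairs of circle equations eliminates x²+y² and gives linear equations (the radical axes):
58.0 x − 278.8 y = -19918.38
296.0 x − 16.6 y = -31754.49
Solving the 2×2 system: x ≈ -104.5, y ≈ 49.7 km.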